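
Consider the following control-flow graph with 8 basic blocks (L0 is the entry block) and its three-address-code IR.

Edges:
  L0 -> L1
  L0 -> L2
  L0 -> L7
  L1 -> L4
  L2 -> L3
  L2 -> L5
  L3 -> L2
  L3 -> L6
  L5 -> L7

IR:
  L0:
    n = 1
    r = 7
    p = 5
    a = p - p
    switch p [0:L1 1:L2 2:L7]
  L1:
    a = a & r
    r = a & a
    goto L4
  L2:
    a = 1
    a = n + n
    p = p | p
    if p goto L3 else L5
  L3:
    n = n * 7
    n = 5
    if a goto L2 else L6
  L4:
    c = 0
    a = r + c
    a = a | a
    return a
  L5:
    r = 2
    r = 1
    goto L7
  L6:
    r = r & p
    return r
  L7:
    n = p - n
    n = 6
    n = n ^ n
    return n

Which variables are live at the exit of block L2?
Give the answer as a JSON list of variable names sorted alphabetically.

Per-block:
  L0 def {a,n,p,r} use ∅
  L1 def {a,r} use {a,r}
  L2 def {a,p} use {n,p}
  L3 def {n} use {a,n}
  L4 def {a,c} use {r}
  L5 def {r} use ∅
  L6 def {r} use {p,r}
  L7 def {n} use {n,p}

Live sets:
  L0: in=∅ out={a,n,p,r}
  L1: in={a,r} out={r}
  L2: in={n,p,r} out={a,n,p,r}
  L3: in={a,n,p,r} out={n,p,r}
  L4: in={r} out=∅
  L5: in={n,p} out={n,p}
  L6: in={p,r} out=∅
  L7: in={n,p} out=∅

live-out(L2) = ["a", "n", "p", "r"]

Answer: ["a", "n", "p", "r"]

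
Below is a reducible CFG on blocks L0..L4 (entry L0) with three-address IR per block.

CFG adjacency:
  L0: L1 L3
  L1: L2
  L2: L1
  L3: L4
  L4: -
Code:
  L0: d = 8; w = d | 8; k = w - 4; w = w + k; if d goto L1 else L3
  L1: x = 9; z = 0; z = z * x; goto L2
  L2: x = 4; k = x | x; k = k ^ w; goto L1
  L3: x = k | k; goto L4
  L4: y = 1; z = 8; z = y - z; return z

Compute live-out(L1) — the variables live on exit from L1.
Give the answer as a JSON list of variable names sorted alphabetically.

Block summaries:
  L0: {d,k,w} / ∅
  L1: {x,z} / ∅
  L2: {k,x} / {w}
  L3: {x} / {k}
  L4: {y,z} / ∅

Liveness:
  live L0: ∅→{k,w}
  live L1: {w}→{w}
  live L2: {w}→{w}
  live L3: {k}→∅
  live L4: ∅→∅

live-out(L1) = ["w"]

Answer: ["w"]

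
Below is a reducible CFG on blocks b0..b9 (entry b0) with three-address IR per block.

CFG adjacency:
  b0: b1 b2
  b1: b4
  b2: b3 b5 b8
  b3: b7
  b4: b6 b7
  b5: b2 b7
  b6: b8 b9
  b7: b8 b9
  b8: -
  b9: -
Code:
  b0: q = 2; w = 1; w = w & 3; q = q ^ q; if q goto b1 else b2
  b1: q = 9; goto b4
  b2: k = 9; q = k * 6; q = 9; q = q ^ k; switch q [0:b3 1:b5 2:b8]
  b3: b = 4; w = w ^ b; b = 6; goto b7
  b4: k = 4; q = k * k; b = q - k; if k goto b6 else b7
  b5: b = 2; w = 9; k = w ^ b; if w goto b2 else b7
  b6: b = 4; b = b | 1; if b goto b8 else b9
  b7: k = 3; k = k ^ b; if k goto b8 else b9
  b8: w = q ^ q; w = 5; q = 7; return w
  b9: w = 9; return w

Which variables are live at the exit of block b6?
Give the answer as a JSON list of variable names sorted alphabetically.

Answer: ["q"]

Derivation:
Block summaries:
  b0 def {q,w} use ∅
  b1 def {q} use ∅
  b2 def {k,q} use ∅
  b3 def {b,w} use {w}
  b4 def {b,k,q} use ∅
  b5 def {b,k,w} use ∅
  b6 def {b} use ∅
  b7 def {k} use {b}
  b8 def {q,w} use {q}
  b9 def {w} use ∅

Live sets:
  b0 li=∅ lo={w}
  b1 li=∅ lo=∅
  b2 li={w} lo={q,w}
  b3 li={q,w} lo={b,q}
  b4 li=∅ lo={b,q}
  b5 li={q} lo={b,q,w}
  b6 li={q} lo={q}
  b7 li={b,q} lo={q}
  b8 li={q} lo=∅
  b9 li=∅ lo=∅

live-out(b6) = ["q"]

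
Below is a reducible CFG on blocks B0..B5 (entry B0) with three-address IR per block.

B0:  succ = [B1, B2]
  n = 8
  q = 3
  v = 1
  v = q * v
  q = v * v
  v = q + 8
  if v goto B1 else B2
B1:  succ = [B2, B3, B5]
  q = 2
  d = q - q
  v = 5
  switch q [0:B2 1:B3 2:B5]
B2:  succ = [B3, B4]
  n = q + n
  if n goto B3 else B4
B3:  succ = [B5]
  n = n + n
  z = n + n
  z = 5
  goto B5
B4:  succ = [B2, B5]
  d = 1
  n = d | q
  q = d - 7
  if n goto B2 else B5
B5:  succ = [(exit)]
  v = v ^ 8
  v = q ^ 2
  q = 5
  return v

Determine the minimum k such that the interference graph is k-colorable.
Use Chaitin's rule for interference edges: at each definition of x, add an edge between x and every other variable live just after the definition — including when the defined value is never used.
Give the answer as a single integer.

Block summaries:
  B0: {n,q,v} / ∅
  B1: {d,q,v} / ∅
  B2: {n} / {n,q}
  B3: {n,z} / {n}
  B4: {d,n,q} / {q}
  B5: {q,v} / {q,v}

Live sets:
  live B0: ∅→{n,q,v}
  live B1: {n}→{n,q,v}
  live B2: {n,q,v}→{n,q,v}
  live B3: {n,q,v}→{q,v}
  live B4: {q,v}→{n,q,v}
  live B5: {q,v}→∅

Interference:
  d — {n,q,v}
  n — {d,q,v}
  q — {d,n,v,z}
  v — {d,n,q,z}
  z — {q,v}

Registers:
  {d,n,q,v} pairwise interfere (4-clique) ⇒ χ ≥ 4
  4-colouring: c0={q}  c1={v}  c2={d,z}  c3={n}
  χ = 4

Answer: 4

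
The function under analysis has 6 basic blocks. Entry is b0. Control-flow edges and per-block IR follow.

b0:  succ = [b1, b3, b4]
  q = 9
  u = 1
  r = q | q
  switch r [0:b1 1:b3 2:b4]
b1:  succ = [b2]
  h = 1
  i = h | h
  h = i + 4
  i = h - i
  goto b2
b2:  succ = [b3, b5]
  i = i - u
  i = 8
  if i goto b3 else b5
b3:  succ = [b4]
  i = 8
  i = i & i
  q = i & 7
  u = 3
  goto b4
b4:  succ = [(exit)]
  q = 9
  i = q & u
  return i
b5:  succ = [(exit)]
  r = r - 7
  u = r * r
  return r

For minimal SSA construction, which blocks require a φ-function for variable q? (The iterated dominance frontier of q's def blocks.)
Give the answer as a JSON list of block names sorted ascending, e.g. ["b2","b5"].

idom tree: b1←b0 b2←b1 b3←b0 b4←b0 b5←b2
Dom at joins:
  b3: preds {b0,b2}: {b0} ∩ {b0,b1,b2} = {b0}; idom=b0
  b4: preds {b0,b3}: {b0} ∩ {b0,b3} = {b0}; idom=b0

Frontier:
  b3←b0: walk · to b0
  b3←b2: walk b2→b1 to b0
  b4←b0: walk · to b0
  b4←b3: walk b3 to b0
  b0 → ∅
  b1 → {b3}
  b2 → {b3}
  b3 → {b4}
  b4 → ∅
  b5 → ∅

φ for q: defs {b0,b3,b4}
  DF⁺ = {b4}

Answer: ["b4"]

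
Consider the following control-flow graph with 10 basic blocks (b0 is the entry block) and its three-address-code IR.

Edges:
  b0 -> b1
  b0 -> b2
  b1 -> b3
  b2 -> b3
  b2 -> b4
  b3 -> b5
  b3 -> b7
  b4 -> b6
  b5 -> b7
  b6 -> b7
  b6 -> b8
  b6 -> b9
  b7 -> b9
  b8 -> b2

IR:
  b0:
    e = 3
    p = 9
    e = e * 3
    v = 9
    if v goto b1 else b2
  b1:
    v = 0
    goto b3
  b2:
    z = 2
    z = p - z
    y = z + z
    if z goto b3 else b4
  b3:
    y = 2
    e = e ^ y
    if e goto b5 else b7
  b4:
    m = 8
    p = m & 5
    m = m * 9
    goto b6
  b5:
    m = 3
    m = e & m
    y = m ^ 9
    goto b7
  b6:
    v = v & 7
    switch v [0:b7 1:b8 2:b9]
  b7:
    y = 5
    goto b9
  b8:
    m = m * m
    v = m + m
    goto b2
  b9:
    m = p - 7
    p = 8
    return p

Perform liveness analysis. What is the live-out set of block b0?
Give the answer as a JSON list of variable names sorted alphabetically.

def/use:
  b0: {e,p,v} / ∅
  b1: {v} / ∅
  b2: {y,z} / {p}
  b3: {e,y} / {e}
  b4: {m,p} / ∅
  b5: {m,y} / {e}
  b6: {v} / {v}
  b7: {y} / ∅
  b8: {m,v} / {m}
  b9: {m,p} / {p}

Backward fixpoint:
  b0 li=∅ lo={e,p,v}
  b1 li={e,p} lo={e,p}
  b2 li={e,p,v} lo={e,p,v}
  b3 li={e,p} lo={e,p}
  b4 li={e,v} lo={e,m,p,v}
  b5 li={e,p} lo={p}
  b6 li={e,m,p,v} lo={e,m,p}
  b7 li={p} lo={p}
  b8 li={e,m,p} lo={e,p,v}
  b9 li={p} lo=∅

live-out(b0) = ["e", "p", "v"]

Answer: ["e", "p", "v"]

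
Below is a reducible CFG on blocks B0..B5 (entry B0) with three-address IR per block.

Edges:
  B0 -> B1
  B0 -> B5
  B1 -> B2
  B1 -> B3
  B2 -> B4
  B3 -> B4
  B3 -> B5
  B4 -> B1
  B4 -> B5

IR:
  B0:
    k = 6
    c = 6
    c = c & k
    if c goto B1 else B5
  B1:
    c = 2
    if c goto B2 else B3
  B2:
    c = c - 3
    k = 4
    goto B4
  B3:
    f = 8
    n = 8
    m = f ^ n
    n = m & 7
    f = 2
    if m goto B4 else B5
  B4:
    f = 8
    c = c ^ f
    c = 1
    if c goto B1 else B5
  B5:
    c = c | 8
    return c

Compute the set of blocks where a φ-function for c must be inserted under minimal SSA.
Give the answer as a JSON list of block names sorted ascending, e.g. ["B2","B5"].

Answer: ["B1", "B4", "B5"]

Working:
idom tree: B1←B0 B2←B1 B3←B1 B4←B1 B5←B0
Dom at joins:
  B1: preds {B0,B4}: {B0} ∩ {B0,B1,B4} = {B0}; idom=B0
  B4: preds {B2,B3}: {B0,B1,B2} ∩ {B0,B1,B3} = {B0,B1}; idom=B1
  B5: preds {B0,B3,B4}: {B0} ∩ {B0,B1,B3} ∩ {B0,B1,B4} = {B0}; idom=B0

DF walk-up:
  B1←B0: walk · to B0
  B1←B4: walk B4→B1 to B0
  B4←B2: walk B2 to B1
  B4←B3: walk B3 to B1
  B5←B0: walk · to B0
  B5←B3: walk B3→B1 to B0
  B5←B4: walk B4→B1 to B0
  B0: DF=∅
  B1: DF={B1,B5}
  B2: DF={B4}
  B3: DF={B4,B5}
  B4: DF={B1,B5}
  B5: DF=∅

φ for c: defs {B0,B1,B2,B4,B5}
  DF⁺ = {B1,B4,B5}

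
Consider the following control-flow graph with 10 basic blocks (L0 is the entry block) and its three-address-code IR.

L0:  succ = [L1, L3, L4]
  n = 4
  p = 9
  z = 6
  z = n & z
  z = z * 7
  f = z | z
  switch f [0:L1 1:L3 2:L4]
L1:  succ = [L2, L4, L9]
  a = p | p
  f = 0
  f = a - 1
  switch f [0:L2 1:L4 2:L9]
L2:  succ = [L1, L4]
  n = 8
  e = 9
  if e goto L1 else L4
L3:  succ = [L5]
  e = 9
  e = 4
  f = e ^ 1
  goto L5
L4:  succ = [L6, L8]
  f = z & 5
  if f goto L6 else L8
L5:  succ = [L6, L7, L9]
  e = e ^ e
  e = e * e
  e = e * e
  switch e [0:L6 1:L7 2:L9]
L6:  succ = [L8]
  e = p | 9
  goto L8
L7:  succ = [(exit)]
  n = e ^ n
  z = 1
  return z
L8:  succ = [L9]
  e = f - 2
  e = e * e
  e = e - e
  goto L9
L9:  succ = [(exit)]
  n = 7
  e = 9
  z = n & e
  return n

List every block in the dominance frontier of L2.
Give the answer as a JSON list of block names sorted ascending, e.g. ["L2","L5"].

Answer: ["L1", "L4"]

Working:
idom tree: L1←L0 L2←L1 L3←L0 L4←L0 L5←L3 L6←L0 L7←L5 L8←L0 L9←L0
Join-block Dom:
  L1: preds {L0,L2}: {L0} ∩ {L0,L1,L2} = {L0}; idom=L0
  L4: preds {L0,L1,L2}: {L0} ∩ {L0,L1} ∩ {L0,L1,L2} = {L0}; idom=L0
  L6: preds {L4,L5}: {L0,L4} ∩ {L0,L3,L5} = {L0}; idom=L0
  L8: preds {L4,L6}: {L0,L4} ∩ {L0,L6} = {L0}; idom=L0
  L9: preds {L1,L5,L8}: {L0,L1} ∩ {L0,L3,L5} ∩ {L0,L8} = {L0}; idom=L0

DF walk-up:
  L1←L0: walk · to L0
  L1←L2: walk L2→L1 to L0
  L4←L0: walk · to L0
  L4←L1: walk L1 to L0
  L4←L2: walk L2→L1 to L0
  L6←L4: walk L4 to L0
  L6←L5: walk L5→L3 to L0
  L8←L4: walk L4 to L0
  L8←L6: walk L6 to L0
  L9←L1: walk L1 to L0
  L9←L5: walk L5→L3 to L0
  L9←L8: walk L8 to L0
  DF(L0)=∅
  DF(L1)={L1,L4,L9}
  DF(L2)={L1,L4}
  DF(L3)={L6,L9}
  DF(L4)={L6,L8}
  DF(L5)={L6,L9}
  DF(L6)={L8}
  DF(L7)=∅
  DF(L8)={L9}
  DF(L9)=∅

DF(L2) = ["L1", "L4"]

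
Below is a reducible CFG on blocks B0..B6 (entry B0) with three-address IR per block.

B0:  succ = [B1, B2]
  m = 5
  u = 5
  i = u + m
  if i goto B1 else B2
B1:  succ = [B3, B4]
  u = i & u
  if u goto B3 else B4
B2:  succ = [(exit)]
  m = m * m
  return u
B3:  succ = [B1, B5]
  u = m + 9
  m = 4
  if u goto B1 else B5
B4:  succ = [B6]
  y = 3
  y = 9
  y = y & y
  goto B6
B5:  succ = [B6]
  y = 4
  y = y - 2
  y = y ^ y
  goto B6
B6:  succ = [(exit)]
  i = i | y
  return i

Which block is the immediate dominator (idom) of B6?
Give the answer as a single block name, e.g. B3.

Answer: B1

Derivation:
idom tree: B1←B0 B2←B0 B3←B1 B4←B1 B5←B3 B6←B1
Dom at joins:
  B1: preds {B0,B3}: {B0} ∩ {B0,B1,B3} = {B0}; idom=B0
  B6: preds {B4,B5}: {B0,B1,B4} ∩ {B0,B1,B3,B5} = {B0,B1}; idom=B1

idom(B6) = B1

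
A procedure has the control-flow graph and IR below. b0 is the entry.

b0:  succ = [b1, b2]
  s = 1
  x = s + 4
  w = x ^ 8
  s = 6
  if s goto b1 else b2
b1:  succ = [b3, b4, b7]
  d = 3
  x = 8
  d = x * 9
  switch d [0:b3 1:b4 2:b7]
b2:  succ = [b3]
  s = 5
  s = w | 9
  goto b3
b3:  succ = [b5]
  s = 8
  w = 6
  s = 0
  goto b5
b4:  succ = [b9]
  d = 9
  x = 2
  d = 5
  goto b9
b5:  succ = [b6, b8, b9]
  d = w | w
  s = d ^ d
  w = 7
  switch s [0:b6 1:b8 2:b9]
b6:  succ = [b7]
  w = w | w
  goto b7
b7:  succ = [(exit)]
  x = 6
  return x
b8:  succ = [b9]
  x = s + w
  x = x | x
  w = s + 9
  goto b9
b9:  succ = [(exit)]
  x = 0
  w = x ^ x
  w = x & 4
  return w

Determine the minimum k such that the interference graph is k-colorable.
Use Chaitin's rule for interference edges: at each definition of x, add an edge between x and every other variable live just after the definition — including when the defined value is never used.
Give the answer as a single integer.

def/use:
  b0: {s,w,x} / ∅
  b1: {d,x} / ∅
  b2: {s} / {w}
  b3: {s,w} / ∅
  b4: {d,x} / ∅
  b5: {d,s,w} / {w}
  b6: {w} / {w}
  b7: {x} / ∅
  b8: {w,x} / {s,w}
  b9: {w,x} / ∅

Live sets:
  b0: in=∅ out={w}
  b1: in=∅ out=∅
  b2: in={w} out=∅
  b3: in=∅ out={w}
  b4: in=∅ out=∅
  b5: in={w} out={s,w}
  b6: in={w} out=∅
  b7: in=∅ out=∅
  b8: in={s,w} out=∅
  b9: in=∅ out=∅

Interference:
  d — ∅
  s — {w,x}
  w — {s,x}
  x — {s,w}

Colouring:
  {s,w,x} pairwise interfere (3-clique) ⇒ χ ≥ 3
  assign d→R0 s→R0 w→R1 x→R2 — no edge inside a register ⇒ χ ≤ 3
  χ = 3

Answer: 3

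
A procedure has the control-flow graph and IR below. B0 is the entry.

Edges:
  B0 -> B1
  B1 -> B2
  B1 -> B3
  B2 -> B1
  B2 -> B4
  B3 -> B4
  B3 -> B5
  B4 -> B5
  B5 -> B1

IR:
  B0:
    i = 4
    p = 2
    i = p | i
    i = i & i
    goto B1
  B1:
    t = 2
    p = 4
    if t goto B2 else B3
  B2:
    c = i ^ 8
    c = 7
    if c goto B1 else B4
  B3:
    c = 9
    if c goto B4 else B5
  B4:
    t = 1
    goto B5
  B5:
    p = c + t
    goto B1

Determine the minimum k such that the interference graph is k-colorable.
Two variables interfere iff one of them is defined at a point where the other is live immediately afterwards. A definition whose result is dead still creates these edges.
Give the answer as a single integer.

Per-block:
  B0: {i,p} / ∅
  B1: {p,t} / ∅
  B2: {c} / {i}
  B3: {c} / ∅
  B4: {t} / ∅
  B5: {p} / {c,t}

Backward fixpoint:
  live B0: ∅→{i}
  live B1: {i}→{i,t}
  live B2: {i}→{c,i}
  live B3: {i,t}→{c,i,t}
  live B4: {c,i}→{c,i,t}
  live B5: {c,i,t}→{i}

Interfere edges:
  c: {i,t}
  i: {c,p,t}
  p: {i,t}
  t: {c,i,p}

Registers:
  clique {c,i,t} ⇒ need ≥ 3
  3-colouring: c0={i}  c1={t}  c2={c,p}
  χ = 3

Answer: 3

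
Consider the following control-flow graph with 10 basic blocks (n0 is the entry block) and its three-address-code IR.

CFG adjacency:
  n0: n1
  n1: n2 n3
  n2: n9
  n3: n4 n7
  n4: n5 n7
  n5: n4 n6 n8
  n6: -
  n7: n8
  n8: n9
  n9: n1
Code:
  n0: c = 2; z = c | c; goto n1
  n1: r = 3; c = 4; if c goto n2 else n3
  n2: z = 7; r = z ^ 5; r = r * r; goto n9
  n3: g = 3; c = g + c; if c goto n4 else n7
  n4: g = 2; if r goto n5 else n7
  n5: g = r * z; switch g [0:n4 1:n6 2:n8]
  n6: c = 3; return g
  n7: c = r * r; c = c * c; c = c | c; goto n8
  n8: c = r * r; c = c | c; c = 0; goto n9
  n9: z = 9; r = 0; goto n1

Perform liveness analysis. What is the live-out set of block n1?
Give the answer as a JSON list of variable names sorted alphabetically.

Per-block:
  n0: def={c,z} ue=∅
  n1: def={c,r} ue=∅
  n2: def={r,z} ue=∅
  n3: def={c,g} ue={c}
  n4: def={g} ue={r}
  n5: def={g} ue={r,z}
  n6: def={c} ue={g}
  n7: def={c} ue={r}
  n8: def={c} ue={r}
  n9: def={r,z} ue=∅

Backward fixpoint:
  n0: in=∅ out={z}
  n1: in={z} out={c,r,z}
  n2: in=∅ out=∅
  n3: in={c,r,z} out={r,z}
  n4: in={r,z} out={r,z}
  n5: in={r,z} out={g,r,z}
  n6: in={g} out=∅
  n7: in={r} out={r}
  n8: in={r} out=∅
  n9: in=∅ out={z}

live-out(n1) = ["c", "r", "z"]

Answer: ["c", "r", "z"]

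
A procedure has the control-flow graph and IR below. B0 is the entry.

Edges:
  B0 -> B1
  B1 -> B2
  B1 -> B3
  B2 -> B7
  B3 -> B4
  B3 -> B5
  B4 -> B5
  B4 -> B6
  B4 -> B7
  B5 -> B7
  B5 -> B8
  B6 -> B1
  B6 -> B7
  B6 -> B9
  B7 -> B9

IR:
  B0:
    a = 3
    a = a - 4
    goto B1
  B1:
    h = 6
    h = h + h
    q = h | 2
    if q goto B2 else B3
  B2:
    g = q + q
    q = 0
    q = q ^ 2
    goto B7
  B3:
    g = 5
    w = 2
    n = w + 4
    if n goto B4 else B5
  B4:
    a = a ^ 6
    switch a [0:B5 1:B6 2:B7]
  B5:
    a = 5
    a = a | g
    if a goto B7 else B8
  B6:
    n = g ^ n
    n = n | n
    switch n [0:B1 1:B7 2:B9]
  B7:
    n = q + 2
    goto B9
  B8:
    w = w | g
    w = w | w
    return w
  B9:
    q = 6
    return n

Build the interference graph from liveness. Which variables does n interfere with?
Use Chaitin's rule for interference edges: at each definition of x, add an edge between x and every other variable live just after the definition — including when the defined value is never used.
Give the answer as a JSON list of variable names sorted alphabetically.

Per-block:
  B0: def={a} ue=∅
  B1: def={h,q} ue=∅
  B2: def={g,q} ue={q}
  B3: def={g,n,w} ue=∅
  B4: def={a} ue={a}
  B5: def={a} ue={g}
  B6: def={n} ue={g,n}
  B7: def={n} ue={q}
  B8: def={w} ue={g,w}
  B9: def={q} ue={n}

Backward fixpoint:
  B0: in=∅ out={a}
  B1: in={a} out={a,q}
  B2: in={q} out={q}
  B3: in={a,q} out={a,g,n,q,w}
  B4: in={a,g,n,q,w} out={a,g,n,q,w}
  B5: in={g,q,w} out={g,q,w}
  B6: in={a,g,n,q} out={a,n,q}
  B7: in={q} out={n}
  B8: in={g,w} out=∅
  B9: in={n} out=∅

Conflict graph:
  a — {g,h,n,q,w}
  g — {a,n,q,w}
  h — {a}
  n — {a,g,q,w}
  q — {a,g,n,w}
  w — {a,g,n,q}

N(n) = ["a", "g", "q", "w"]

Answer: ["a", "g", "q", "w"]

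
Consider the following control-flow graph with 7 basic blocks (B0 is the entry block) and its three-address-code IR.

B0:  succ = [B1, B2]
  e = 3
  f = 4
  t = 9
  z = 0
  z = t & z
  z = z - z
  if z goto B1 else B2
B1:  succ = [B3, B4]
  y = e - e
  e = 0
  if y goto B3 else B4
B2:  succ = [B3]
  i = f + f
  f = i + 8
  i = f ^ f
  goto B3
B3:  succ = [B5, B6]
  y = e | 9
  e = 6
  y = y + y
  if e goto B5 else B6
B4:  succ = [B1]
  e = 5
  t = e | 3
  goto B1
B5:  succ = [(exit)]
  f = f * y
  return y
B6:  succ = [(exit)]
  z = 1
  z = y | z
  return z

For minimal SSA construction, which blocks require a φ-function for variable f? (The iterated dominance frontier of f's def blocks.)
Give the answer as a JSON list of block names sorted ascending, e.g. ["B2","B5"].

idom tree: B1←B0 B2←B0 B3←B0 B4←B1 B5←B3 B6←B3
Dom∩ at merges:
  B1: preds {B0,B4}: {B0} ∩ {B0,B1,B4} = {B0}; idom=B0
  B3: preds {B1,B2}: {B0,B1} ∩ {B0,B2} = {B0}; idom=B0

DF walk-up:
  join B1 pred B0: · stop@B0
  join B1 pred B4: B4→B1 stop@B0
  join B3 pred B1: B1 stop@B0
  join B3 pred B2: B2 stop@B0
  DF(B0)=∅
  DF(B1)={B1,B3}
  DF(B2)={B3}
  DF(B3)=∅
  DF(B4)={B1}
  DF(B5)=∅
  DF(B6)=∅

φ for f: defs {B0,B2,B5}
  DF⁺ = {B3}

Answer: ["B3"]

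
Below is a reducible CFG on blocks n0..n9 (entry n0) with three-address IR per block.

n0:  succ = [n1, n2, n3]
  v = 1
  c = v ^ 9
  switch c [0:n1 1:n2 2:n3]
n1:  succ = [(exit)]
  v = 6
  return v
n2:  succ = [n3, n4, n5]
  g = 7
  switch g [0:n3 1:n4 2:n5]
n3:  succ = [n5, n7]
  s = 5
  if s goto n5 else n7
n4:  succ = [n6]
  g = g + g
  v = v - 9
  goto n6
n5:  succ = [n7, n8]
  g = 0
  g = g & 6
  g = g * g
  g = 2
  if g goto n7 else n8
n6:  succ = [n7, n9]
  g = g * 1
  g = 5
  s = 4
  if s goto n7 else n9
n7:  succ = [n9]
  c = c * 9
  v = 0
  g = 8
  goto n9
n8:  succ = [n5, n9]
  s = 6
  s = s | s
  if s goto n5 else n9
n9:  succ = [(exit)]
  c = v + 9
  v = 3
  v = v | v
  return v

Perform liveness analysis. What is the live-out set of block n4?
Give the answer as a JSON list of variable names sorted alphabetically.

Answer: ["c", "g", "v"]

Derivation:
def/use:
  n0 def {c,v} use ∅
  n1 def {v} use ∅
  n2 def {g} use ∅
  n3 def {s} use ∅
  n4 def {g,v} use {g,v}
  n5 def {g} use ∅
  n6 def {g,s} use {g}
  n7 def {c,g,v} use {c}
  n8 def {s} use ∅
  n9 def {c,v} use {v}

Live sets:
  live n0: ∅→{c,v}
  live n1: ∅→∅
  live n2: {c,v}→{c,g,v}
  live n3: {c,v}→{c,v}
  live n4: {c,g,v}→{c,g,v}
  live n5: {c,v}→{c,v}
  live n6: {c,g,v}→{c,v}
  live n7: {c}→{v}
  live n8: {c,v}→{c,v}
  live n9: {v}→∅

live-out(n4) = ["c", "g", "v"]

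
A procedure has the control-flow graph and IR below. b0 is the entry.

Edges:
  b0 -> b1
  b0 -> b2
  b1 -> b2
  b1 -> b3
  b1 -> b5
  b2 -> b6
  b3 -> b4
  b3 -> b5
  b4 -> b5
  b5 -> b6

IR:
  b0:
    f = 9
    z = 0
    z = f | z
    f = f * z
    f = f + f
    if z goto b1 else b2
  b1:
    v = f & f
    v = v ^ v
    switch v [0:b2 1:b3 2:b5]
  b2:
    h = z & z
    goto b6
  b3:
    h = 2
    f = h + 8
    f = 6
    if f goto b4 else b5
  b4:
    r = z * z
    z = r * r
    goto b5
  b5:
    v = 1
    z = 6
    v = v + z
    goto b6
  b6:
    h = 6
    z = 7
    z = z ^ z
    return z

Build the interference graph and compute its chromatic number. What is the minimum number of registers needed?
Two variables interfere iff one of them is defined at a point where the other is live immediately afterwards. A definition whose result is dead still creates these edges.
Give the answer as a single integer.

Answer: 2

Analysis:
def/use:
  b0: {f,z} / ∅
  b1: {v} / {f}
  b2: {h} / {z}
  b3: {f,h} / ∅
  b4: {r,z} / {z}
  b5: {v,z} / ∅
  b6: {h,z} / ∅

Backward fixpoint:
  b0: in=∅ out={f,z}
  b1: in={f,z} out={z}
  b2: in={z} out=∅
  b3: in={z} out={z}
  b4: in={z} out=∅
  b5: in=∅ out=∅
  b6: in=∅ out=∅

Interfere edges:
  f↔{z}
  h↔{z}
  r↔∅
  v↔{z}
  z↔{f,h,v}

Chromatic number:
  clique {f,z} ⇒ need ≥ 2
  2-colouring: c0={r,z}  c1={f,h,v}
  χ = 2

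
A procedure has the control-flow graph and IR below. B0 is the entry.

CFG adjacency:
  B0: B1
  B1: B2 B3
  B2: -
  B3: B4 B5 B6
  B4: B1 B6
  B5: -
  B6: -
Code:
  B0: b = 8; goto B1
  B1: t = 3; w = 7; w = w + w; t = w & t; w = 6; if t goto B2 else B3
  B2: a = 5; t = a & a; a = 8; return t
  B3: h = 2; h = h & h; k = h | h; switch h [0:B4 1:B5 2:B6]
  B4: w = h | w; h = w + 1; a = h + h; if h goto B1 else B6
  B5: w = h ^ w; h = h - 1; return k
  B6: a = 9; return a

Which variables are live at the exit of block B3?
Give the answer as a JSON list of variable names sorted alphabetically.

def/use:
  B0 def {b} use ∅
  B1 def {t,w} use ∅
  B2 def {a,t} use ∅
  B3 def {h,k} use ∅
  B4 def {a,h,w} use {h,w}
  B5 def {h,w} use {h,k,w}
  B6 def {a} use ∅

Backward fixpoint:
  B0: in=∅ out=∅
  B1: in=∅ out={w}
  B2: in=∅ out=∅
  B3: in={w} out={h,k,w}
  B4: in={h,w} out=∅
  B5: in={h,k,w} out=∅
  B6: in=∅ out=∅

live-out(B3) = ["h", "k", "w"]

Answer: ["h", "k", "w"]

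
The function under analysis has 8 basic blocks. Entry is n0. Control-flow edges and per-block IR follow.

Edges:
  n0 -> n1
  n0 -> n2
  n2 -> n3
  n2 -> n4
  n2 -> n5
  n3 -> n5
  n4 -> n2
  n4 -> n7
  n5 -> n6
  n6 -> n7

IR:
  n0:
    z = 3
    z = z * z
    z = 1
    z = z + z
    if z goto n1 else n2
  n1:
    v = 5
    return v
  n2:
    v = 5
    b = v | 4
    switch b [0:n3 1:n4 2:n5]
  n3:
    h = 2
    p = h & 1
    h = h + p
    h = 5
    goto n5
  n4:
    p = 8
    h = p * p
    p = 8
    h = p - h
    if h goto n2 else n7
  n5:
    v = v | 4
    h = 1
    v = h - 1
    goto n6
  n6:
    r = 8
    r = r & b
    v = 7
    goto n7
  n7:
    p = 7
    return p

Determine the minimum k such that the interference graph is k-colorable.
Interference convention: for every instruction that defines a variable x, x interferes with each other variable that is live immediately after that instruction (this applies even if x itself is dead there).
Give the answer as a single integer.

def/use:
  n0 def {z} use ∅
  n1 def {v} use ∅
  n2 def {b,v} use ∅
  n3 def {h,p} use ∅
  n4 def {h,p} use ∅
  n5 def {h,v} use {v}
  n6 def {r,v} use {b}
  n7 def {p} use ∅

Liveness:
  n0: in=∅ out=∅
  n1: in=∅ out=∅
  n2: in=∅ out={b,v}
  n3: in={b,v} out={b,v}
  n4: in=∅ out=∅
  n5: in={b,v} out={b}
  n6: in={b} out=∅
  n7: in=∅ out=∅

Conflict graph:
  b: {h,p,r,v}
  h: {b,p,v}
  p: {b,h,v}
  r: {b}
  v: {b,h,p}
  z: ∅

Colouring:
  {b,h,p,v} pairwise interfere (4-clique) ⇒ χ ≥ 4
  assign b→c0 h→c1 p→c2 r→c1 v→c3 z→c0 — no edge inside a register ⇒ χ ≤ 4
  χ = 4

Answer: 4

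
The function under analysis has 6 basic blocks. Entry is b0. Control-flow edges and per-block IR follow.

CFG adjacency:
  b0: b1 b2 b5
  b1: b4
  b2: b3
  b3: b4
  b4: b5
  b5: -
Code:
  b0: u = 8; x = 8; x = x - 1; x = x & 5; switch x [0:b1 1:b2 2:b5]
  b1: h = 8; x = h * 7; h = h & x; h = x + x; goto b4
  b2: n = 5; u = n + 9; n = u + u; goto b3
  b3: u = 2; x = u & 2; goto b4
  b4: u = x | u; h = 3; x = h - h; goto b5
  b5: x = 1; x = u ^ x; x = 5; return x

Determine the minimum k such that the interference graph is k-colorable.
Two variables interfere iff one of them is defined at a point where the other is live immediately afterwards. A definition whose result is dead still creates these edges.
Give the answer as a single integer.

Answer: 3

Derivation:
Per-block:
  b0: {u,x} / ∅
  b1: {h,x} / ∅
  b2: {n,u} / ∅
  b3: {u,x} / ∅
  b4: {h,u,x} / {u,x}
  b5: {x} / {u}

Liveness:
  live b0: ∅→{u}
  live b1: {u}→{u,x}
  live b2: ∅→∅
  live b3: ∅→{u,x}
  live b4: {u,x}→{u}
  live b5: {u}→∅

Interference:
  h: {u,x}
  n: ∅
  u: {h,x}
  x: {h,u}

Chromatic number:
  lower bound: {h,u,x} mutually conflict ⇒ χ ≥ 3
  3-colouring: R0={h,n}  R1={u}  R2={x}
  χ = 3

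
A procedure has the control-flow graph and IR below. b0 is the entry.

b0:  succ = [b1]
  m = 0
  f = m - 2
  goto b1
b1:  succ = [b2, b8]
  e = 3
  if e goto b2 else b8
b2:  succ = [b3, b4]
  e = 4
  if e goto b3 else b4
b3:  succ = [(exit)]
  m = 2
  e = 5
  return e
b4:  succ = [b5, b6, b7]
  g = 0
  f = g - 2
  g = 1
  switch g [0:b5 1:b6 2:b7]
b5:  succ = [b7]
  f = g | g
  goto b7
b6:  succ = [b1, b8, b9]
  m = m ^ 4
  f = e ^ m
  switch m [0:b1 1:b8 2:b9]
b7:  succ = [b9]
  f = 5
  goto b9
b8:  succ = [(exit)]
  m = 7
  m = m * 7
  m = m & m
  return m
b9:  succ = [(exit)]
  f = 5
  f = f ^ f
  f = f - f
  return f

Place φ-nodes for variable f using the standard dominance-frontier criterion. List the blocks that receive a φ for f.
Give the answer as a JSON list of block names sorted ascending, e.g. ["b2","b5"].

idom tree: b1←b0 b2←b1 b3←b2 b4←b2 b5←b4 b6←b4 b7←b4 b8←b1 b9←b4
Dom∩ at merges:
  b1: preds {b0,b6}: {b0} ∩ {b0,b1,b2,b4,b6} = {b0}; idom=b0
  b7: preds {b4,b5}: {b0,b1,b2,b4} ∩ {b0,b1,b2,b4,b5} = {b0,b1,b2,b4}; idom=b4
  b8: preds {b1,b6}: {b0,b1} ∩ {b0,b1,b2,b4,b6} = {b0,b1}; idom=b1
  b9: preds {b6,b7}: {b0,b1,b2,b4,b6} ∩ {b0,b1,b2,b4,b7} = {b0,b1,b2,b4}; idom=b4

DF derivation:
  join b1 pred b0: · stop@b0
  join b1 pred b6: b6→b4→b2→b1 stop@b0
  join b7 pred b4: · stop@b4
  join b7 pred b5: b5 stop@b4
  join b8 pred b1: · stop@b1
  join b8 pred b6: b6→b4→b2 stop@b1
  join b9 pred b6: b6 stop@b4
  join b9 pred b7: b7 stop@b4
  b0 → ∅
  b1 → {b1}
  b2 → {b1,b8}
  b3 → ∅
  b4 → {b1,b8}
  b5 → {b7}
  b6 → {b1,b8,b9}
  b7 → {b9}
  b8 → ∅
  b9 → ∅

φ for f: defs {b0,b4,b5,b6,b7,b9}
  DF⁺ = {b1,b7,b8,b9}

Answer: ["b1", "b7", "b8", "b9"]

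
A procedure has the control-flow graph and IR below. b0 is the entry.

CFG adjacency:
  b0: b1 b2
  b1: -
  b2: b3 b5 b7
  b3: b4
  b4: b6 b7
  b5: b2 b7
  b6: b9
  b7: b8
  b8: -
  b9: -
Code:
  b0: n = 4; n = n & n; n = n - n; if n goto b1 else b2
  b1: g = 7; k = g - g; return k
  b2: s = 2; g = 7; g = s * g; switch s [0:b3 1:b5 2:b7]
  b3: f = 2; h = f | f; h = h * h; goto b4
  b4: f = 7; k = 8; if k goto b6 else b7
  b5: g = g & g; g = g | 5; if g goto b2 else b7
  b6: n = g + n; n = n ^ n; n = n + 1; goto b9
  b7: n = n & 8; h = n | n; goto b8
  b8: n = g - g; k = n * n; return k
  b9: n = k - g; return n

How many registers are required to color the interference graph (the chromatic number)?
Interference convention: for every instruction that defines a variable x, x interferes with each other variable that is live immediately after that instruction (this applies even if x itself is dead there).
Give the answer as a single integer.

Per-block:
  b0: def={n} ue=∅
  b1: def={g,k} ue=∅
  b2: def={g,s} ue=∅
  b3: def={f,h} ue=∅
  b4: def={f,k} ue=∅
  b5: def={g} ue={g}
  b6: def={n} ue={g,n}
  b7: def={h,n} ue={n}
  b8: def={k,n} ue={g}
  b9: def={n} ue={g,k}

Liveness:
  b0: in=∅ out={n}
  b1: in=∅ out=∅
  b2: in={n} out={g,n}
  b3: in={g,n} out={g,n}
  b4: in={g,n} out={g,k,n}
  b5: in={g,n} out={g,n}
  b6: in={g,k,n} out={g,k}
  b7: in={g,n} out={g}
  b8: in={g} out=∅
  b9: in={g,k} out=∅

Interference:
  f↔{g,n}
  g↔{f,h,k,n,s}
  h↔{g,n}
  k↔{g,n}
  n↔{f,g,h,k,s}
  s↔{g,n}

Registers:
  {f,g,n} pairwise interfere (3-clique) ⇒ χ ≥ 3
  assign f→R2 g→R0 h→R2 k→R2 n→R1 s→R2 — no edge inside a register ⇒ χ ≤ 3
  χ = 3

Answer: 3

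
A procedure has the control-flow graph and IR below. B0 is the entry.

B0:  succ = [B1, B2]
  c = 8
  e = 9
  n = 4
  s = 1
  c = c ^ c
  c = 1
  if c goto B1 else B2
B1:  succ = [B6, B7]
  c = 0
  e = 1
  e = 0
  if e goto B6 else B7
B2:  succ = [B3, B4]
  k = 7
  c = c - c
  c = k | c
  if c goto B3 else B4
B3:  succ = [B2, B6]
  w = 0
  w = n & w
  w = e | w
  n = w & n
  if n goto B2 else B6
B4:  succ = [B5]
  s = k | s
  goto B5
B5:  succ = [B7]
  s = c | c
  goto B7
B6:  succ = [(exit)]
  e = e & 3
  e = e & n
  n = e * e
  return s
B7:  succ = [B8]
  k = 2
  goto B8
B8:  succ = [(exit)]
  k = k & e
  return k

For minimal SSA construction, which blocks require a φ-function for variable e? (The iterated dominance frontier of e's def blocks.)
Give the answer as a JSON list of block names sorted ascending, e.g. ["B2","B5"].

idom tree: B1←B0 B2←B0 B3←B2 B4←B2 B5←B4 B6←B0 B7←B0 B8←B7
Dom∩ at merges:
  B2: preds {B0,B3}: {B0} ∩ {B0,B2,B3} = {B0}; idom=B0
  B6: preds {B1,B3}: {B0,B1} ∩ {B0,B2,B3} = {B0}; idom=B0
  B7: preds {B1,B5}: {B0,B1} ∩ {B0,B2,B4,B5} = {B0}; idom=B0

Frontier:
  join B2 pred B0: · stop@B0
  join B2 pred B3: B3→B2 stop@B0
  join B6 pred B1: B1 stop@B0
  join B6 pred B3: B3→B2 stop@B0
  join B7 pred B1: B1 stop@B0
  join B7 pred B5: B5→B4→B2 stop@B0
  DF(B0)=∅
  DF(B1)={B6,B7}
  DF(B2)={B2,B6,B7}
  DF(B3)={B2,B6}
  DF(B4)={B7}
  DF(B5)={B7}
  DF(B6)=∅
  DF(B7)=∅
  DF(B8)=∅

φ for e: defs {B0,B1,B6}
  DF⁺ = {B6,B7}

Answer: ["B6", "B7"]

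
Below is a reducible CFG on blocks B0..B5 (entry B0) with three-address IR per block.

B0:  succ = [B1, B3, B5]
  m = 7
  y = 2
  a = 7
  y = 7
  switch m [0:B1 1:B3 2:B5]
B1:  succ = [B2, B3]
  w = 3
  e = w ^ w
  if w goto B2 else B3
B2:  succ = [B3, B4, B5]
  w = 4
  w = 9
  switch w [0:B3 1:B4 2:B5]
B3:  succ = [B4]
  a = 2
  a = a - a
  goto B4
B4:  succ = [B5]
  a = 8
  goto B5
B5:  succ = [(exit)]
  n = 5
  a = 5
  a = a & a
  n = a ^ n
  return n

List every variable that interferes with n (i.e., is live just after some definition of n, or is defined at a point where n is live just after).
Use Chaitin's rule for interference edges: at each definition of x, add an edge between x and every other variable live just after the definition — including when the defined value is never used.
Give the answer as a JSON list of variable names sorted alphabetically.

def/use:
  B0 def {a,m,y} use ∅
  B1 def {e,w} use ∅
  B2 def {w} use ∅
  B3 def {a} use ∅
  B4 def {a} use ∅
  B5 def {a,n} use ∅

Backward fixpoint:
  B0: in=∅ out=∅
  B1: in=∅ out=∅
  B2: in=∅ out=∅
  B3: in=∅ out=∅
  B4: in=∅ out=∅
  B5: in=∅ out=∅

Conflict graph:
  a: {m,n}
  e: {w}
  m: {a,y}
  n: {a}
  w: {e}
  y: {m}

N(n) = ["a"]

Answer: ["a"]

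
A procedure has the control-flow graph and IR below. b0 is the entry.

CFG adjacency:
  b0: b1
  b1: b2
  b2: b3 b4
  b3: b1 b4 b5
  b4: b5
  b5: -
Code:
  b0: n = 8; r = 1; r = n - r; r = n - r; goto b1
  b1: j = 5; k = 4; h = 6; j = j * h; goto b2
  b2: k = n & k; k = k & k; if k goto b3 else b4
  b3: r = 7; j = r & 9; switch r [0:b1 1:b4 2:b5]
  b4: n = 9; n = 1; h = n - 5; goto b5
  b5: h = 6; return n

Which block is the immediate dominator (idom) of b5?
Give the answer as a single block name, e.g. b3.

idom tree: b1←b0 b2←b1 b3←b2 b4←b2 b5←b2
Dom at joins:
  b1: preds {b0,b3}: {b0} ∩ {b0,b1,b2,b3} = {b0}; idom=b0
  b4: preds {b2,b3}: {b0,b1,b2} ∩ {b0,b1,b2,b3} = {b0,b1,b2}; idom=b2
  b5: preds {b3,b4}: {b0,b1,b2,b3} ∩ {b0,b1,b2,b4} = {b0,b1,b2}; idom=b2

idom(b5) = b2

Answer: b2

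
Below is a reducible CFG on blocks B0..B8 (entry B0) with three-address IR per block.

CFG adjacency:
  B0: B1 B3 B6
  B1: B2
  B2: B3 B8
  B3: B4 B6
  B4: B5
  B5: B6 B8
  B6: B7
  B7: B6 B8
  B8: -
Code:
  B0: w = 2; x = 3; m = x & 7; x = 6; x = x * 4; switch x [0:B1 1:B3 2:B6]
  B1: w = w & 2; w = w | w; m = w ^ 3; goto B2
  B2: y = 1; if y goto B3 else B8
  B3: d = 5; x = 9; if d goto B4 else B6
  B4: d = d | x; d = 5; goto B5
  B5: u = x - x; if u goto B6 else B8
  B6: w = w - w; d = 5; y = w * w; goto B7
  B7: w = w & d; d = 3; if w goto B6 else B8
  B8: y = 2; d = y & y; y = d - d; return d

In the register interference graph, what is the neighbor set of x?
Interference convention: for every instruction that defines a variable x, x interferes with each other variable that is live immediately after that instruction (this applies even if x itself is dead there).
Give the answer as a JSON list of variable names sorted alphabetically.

Block summaries:
  B0 def {m,w,x} use ∅
  B1 def {m,w} use {w}
  B2 def {y} use ∅
  B3 def {d,x} use ∅
  B4 def {d} use {d,x}
  B5 def {u} use {x}
  B6 def {d,w,y} use {w}
  B7 def {d,w} use {d,w}
  B8 def {d,y} use ∅

Liveness:
  B0 li=∅ lo={w}
  B1 li={w} lo={w}
  B2 li={w} lo={w}
  B3 li={w} lo={d,w,x}
  B4 li={d,w,x} lo={w,x}
  B5 li={w,x} lo={w}
  B6 li={w} lo={d,w}
  B7 li={d,w} lo={w}
  B8 li=∅ lo=∅

Interfere edges:
  d: {w,x,y}
  m: {w}
  u: {w}
  w: {d,m,u,x,y}
  x: {d,w}
  y: {d,w}

N(x) = ["d", "w"]

Answer: ["d", "w"]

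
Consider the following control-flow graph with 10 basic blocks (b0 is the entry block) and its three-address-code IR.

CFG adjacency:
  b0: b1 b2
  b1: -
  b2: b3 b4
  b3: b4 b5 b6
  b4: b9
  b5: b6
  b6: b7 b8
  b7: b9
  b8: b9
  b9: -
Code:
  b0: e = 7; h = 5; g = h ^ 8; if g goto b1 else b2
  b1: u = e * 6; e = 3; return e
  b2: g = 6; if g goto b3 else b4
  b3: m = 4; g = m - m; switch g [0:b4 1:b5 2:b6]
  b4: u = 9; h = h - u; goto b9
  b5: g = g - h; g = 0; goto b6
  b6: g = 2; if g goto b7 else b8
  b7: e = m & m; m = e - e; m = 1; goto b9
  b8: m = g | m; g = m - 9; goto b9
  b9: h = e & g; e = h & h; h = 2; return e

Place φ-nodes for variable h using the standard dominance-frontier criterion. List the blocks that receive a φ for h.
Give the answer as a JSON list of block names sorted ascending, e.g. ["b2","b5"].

Answer: ["b9"]

Analysis:
idom tree: b1←b0 b2←b0 b3←b2 b4←b2 b5←b3 b6←b3 b7←b6 b8←b6 b9←b2
Join-block Dom:
  b4: preds {b2,b3}: {b0,b2} ∩ {b0,b2,b3} = {b0,b2}; idom=b2
  b6: preds {b3,b5}: {b0,b2,b3} ∩ {b0,b2,b3,b5} = {b0,b2,b3}; idom=b3
  b9: preds {b4,b7,b8}: {b0,b2,b4} ∩ {b0,b2,b3,b6,b7} ∩ {b0,b2,b3,b6,b8} = {b0,b2}; idom=b2

DF derivation:
  b4←b2: walk · to b2
  b4←b3: walk b3 to b2
  b6←b3: walk · to b3
  b6←b5: walk b5 to b3
  b9←b4: walk b4 to b2
  b9←b7: walk b7→b6→b3 to b2
  b9←b8: walk b8→b6→b3 to b2
  DF(b0)=∅
  DF(b1)=∅
  DF(b2)=∅
  DF(b3)={b4,b9}
  DF(b4)={b9}
  DF(b5)={b6}
  DF(b6)={b9}
  DF(b7)={b9}
  DF(b8)={b9}
  DF(b9)=∅

φ for h: defs {b0,b4,b9}
  DF⁺ = {b9}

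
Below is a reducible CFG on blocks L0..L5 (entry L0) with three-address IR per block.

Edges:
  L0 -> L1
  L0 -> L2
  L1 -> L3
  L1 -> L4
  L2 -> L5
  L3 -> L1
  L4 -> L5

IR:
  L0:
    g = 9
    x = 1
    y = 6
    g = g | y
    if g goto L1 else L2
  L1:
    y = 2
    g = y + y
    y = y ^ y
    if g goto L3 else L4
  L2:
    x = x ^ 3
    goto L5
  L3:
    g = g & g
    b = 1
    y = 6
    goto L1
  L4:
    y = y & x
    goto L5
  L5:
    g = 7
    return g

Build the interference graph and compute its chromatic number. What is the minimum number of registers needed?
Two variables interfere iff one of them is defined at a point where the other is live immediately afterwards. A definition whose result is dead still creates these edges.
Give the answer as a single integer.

Answer: 3

Derivation:
Block summaries:
  L0 def {g,x,y} use ∅
  L1 def {g,y} use ∅
  L2 def {x} use {x}
  L3 def {b,g,y} use {g}
  L4 def {y} use {x,y}
  L5 def {g} use ∅

Liveness:
  L0 li=∅ lo={x}
  L1 li={x} lo={g,x,y}
  L2 li={x} lo=∅
  L3 li={g,x} lo={x}
  L4 li={x,y} lo=∅
  L5 li=∅ lo=∅

Interfere edges:
  b↔{x}
  g↔{x,y}
  x↔{b,g,y}
  y↔{g,x}

Registers:
  {g,x,y} pairwise interfere (3-clique) ⇒ χ ≥ 3
  3-colouring: R0={x}  R1={b,g}  R2={y}
  χ = 3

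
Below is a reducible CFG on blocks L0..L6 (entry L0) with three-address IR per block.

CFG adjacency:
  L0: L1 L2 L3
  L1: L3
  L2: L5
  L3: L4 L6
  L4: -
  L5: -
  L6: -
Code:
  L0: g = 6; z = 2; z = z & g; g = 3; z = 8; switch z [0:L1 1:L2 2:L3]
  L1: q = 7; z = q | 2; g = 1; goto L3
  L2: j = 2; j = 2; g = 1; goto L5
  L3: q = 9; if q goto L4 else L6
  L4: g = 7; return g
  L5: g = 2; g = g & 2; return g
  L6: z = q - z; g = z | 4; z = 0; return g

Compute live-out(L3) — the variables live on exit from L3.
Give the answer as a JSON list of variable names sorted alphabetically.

def/use:
  L0: def={g,z} ue=∅
  L1: def={g,q,z} ue=∅
  L2: def={g,j} ue=∅
  L3: def={q} ue=∅
  L4: def={g} ue=∅
  L5: def={g} ue=∅
  L6: def={g,z} ue={q,z}

Backward fixpoint:
  L0 li=∅ lo={z}
  L1 li=∅ lo={z}
  L2 li=∅ lo=∅
  L3 li={z} lo={q,z}
  L4 li=∅ lo=∅
  L5 li=∅ lo=∅
  L6 li={q,z} lo=∅

live-out(L3) = ["q", "z"]

Answer: ["q", "z"]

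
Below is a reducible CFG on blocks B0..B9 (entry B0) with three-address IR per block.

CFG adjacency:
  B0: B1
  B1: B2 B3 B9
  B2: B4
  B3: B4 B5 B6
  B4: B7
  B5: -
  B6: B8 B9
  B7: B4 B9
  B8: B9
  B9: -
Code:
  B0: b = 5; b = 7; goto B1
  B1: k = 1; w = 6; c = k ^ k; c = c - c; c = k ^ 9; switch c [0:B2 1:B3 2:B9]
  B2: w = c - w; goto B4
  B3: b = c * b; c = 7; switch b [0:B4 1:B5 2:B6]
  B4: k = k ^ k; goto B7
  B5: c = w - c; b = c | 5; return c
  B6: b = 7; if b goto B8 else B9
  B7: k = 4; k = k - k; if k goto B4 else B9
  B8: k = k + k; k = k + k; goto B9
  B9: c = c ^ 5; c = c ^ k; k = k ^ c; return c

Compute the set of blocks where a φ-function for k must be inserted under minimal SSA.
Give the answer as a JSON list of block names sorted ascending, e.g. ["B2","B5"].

Answer: ["B4", "B9"]

Working:
idom tree: B1←B0 B2←B1 B3←B1 B4←B1 B5←B3 B6←B3 B7←B4 B8←B6 B9←B1
Join-block Dom:
  B4: preds {B2,B3,B7}: {B0,B1,B2} ∩ {B0,B1,B3} ∩ {B0,B1,B4,B7} = {B0,B1}; idom=B1
  B9: preds {B1,B6,B7,B8}: {B0,B1} ∩ {B0,B1,B3,B6} ∩ {B0,B1,B4,B7} ∩ {B0,B1,B3,B6,B8} = {B0,B1}; idom=B1

DF derivation:
  B4←B2: walk B2 to B1
  B4←B3: walk B3 to B1
  B4←B7: walk B7→B4 to B1
  B9←B1: walk · to B1
  B9←B6: walk B6→B3 to B1
  B9←B7: walk B7→B4 to B1
  B9←B8: walk B8→B6→B3 to B1
  DF(B0)=∅
  DF(B1)=∅
  DF(B2)={B4}
  DF(B3)={B4,B9}
  DF(B4)={B4,B9}
  DF(B5)=∅
  DF(B6)={B9}
  DF(B7)={B4,B9}
  DF(B8)={B9}
  DF(B9)=∅

φ for k: defs {B1,B4,B7,B8,B9}
  DF⁺ = {B4,B9}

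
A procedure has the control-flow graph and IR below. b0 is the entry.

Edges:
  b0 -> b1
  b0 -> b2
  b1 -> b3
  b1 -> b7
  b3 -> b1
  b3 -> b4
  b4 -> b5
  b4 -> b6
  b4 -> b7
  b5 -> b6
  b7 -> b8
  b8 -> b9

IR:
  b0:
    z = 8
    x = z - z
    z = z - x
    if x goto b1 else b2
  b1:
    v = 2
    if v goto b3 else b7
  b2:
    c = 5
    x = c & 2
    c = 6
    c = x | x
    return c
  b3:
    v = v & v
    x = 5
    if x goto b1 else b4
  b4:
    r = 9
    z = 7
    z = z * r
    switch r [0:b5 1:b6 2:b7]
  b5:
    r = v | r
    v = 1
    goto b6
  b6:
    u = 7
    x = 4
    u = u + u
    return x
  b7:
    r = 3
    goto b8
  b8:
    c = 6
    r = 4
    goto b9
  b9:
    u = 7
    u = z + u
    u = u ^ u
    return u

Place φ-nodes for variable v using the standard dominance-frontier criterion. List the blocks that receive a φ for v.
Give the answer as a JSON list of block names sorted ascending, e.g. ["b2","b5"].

Answer: ["b1", "b6", "b7"]

Analysis:
idom tree: b1←b0 b2←b0 b3←b1 b4←b3 b5←b4 b6←b4 b7←b1 b8←b7 b9←b8
Dom∩ at merges:
  b1: preds {b0,b3}: {b0} ∩ {b0,b1,b3} = {b0}; idom=b0
  b6: preds {b4,b5}: {b0,b1,b3,b4} ∩ {b0,b1,b3,b4,b5} = {b0,b1,b3,b4}; idom=b4
  b7: preds {b1,b4}: {b0,b1} ∩ {b0,b1,b3,b4} = {b0,b1}; idom=b1

DF derivation:
  b1←b0: walk · to b0
  b1←b3: walk b3→b1 to b0
  b6←b4: walk · to b4
  b6←b5: walk b5 to b4
  b7←b1: walk · to b1
  b7←b4: walk b4→b3 to b1
  b0: DF=∅
  b1: DF={b1}
  b2: DF=∅
  b3: DF={b1,b7}
  b4: DF={b7}
  b5: DF={b6}
  b6: DF=∅
  b7: DF=∅
  b8: DF=∅
  b9: DF=∅

φ for v: defs {b1,b3,b5}
  DF⁺ = {b1,b6,b7}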